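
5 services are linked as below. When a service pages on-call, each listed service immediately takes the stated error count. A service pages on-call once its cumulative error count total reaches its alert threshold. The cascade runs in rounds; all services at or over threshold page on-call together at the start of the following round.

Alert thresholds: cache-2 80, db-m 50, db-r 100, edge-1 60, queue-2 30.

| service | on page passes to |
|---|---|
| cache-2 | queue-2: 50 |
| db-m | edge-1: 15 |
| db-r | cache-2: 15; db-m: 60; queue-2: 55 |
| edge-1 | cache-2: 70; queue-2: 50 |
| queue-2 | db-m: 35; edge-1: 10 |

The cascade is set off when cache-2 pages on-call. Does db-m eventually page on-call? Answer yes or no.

no

Round 1 — cache-2 pages on-call (initial).
  queue-2: +50 → 50 ≥ 30
Round 2 — queue-2 pages on-call.
  db-m: +35 → 35 < 50
  edge-1: +10 → 10 < 60
No further pages.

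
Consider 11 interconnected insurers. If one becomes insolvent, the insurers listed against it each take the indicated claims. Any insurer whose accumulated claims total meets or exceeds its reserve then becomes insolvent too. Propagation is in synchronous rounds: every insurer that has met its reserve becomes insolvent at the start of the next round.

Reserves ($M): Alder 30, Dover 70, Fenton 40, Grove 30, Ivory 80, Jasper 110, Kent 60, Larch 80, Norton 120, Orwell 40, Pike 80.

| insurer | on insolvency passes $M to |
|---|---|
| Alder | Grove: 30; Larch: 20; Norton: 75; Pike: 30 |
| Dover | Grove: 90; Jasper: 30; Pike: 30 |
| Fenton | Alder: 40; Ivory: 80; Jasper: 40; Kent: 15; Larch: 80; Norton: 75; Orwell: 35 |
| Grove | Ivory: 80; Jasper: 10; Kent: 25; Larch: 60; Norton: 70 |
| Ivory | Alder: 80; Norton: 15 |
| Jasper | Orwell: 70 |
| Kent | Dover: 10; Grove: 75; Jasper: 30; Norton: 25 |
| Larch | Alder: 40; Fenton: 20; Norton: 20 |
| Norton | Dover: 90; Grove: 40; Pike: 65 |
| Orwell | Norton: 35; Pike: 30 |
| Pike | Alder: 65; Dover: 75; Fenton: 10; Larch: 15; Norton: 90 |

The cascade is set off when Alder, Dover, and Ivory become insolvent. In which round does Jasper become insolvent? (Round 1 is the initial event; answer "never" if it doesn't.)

never

Round 1 — Alder, Dover, Ivory become insolvent (initial).
  Grove: +30+90 → 120 ≥ 30
  Jasper: +30 → 30 < 110
  Larch: +20 → 20 < 80
  Norton: +75+15 → 90 < 120
  Pike: +30+30 → 60 < 80
Round 2 — Grove becomes insolvent.
  Jasper: +10 → 40 < 110
  Kent: +25 → 25 < 60
  Larch: +60 → 80 ≥ 80
  Norton: +70 → 160 ≥ 120
Round 3 — Larch, Norton become insolvent.
  Fenton: +20 → 20 < 40
  Pike: +65 → 125 ≥ 80
Round 4 — Pike becomes insolvent.
  Fenton: +10 → 30 < 40
No further insolvencies.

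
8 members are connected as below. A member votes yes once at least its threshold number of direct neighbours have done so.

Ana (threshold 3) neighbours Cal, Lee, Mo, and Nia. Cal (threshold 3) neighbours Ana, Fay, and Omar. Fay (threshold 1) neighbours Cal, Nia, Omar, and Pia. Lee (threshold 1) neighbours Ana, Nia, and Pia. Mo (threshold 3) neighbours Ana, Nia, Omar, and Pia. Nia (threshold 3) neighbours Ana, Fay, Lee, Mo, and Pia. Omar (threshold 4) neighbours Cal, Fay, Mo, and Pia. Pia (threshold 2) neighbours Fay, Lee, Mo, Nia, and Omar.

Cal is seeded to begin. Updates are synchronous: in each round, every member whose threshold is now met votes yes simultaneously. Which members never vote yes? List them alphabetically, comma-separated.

Ana, Lee, Mo, Nia, Omar, Pia

Round 1 — Cal votes yes (initial).
Round 2 — checking thresholds:
  Ana: 1 of 4 neighbours < 3, not yet.
  Fay: 1 of 4 neighbours ≥ 1, votes yes.
  Omar: 1 of 4 neighbours < 4, not yet.
Round 3 — no new yes votes; cascade stops.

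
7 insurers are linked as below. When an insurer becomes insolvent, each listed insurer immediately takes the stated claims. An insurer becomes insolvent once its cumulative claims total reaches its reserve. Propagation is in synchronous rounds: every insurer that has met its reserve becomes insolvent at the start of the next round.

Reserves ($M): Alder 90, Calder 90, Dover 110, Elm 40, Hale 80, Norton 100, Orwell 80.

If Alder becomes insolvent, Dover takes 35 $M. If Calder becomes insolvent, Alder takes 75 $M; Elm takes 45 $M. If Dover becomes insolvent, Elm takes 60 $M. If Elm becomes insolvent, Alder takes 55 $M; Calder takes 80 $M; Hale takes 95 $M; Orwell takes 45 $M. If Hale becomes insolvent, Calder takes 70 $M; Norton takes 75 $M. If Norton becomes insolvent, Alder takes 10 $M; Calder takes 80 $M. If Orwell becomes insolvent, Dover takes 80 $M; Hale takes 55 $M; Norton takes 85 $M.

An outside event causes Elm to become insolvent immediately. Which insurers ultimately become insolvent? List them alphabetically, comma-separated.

Round 1 — Elm becomes insolvent (initial).
  Alder: +55 → 55 < 90
  Calder: +80 → 80 < 90
  Hale: +95 → 95 ≥ 80
  Orwell: +45 → 45 < 80
Round 2 — Hale becomes insolvent.
  Calder: +70 → 150 ≥ 90
  Norton: +75 → 75 < 100
Round 3 — Calder becomes insolvent.
  Alder: +75 → 130 ≥ 90
Round 4 — Alder becomes insolvent.
  Dover: +35 → 35 < 110
No further insolvencies.

Alder, Calder, Elm, Hale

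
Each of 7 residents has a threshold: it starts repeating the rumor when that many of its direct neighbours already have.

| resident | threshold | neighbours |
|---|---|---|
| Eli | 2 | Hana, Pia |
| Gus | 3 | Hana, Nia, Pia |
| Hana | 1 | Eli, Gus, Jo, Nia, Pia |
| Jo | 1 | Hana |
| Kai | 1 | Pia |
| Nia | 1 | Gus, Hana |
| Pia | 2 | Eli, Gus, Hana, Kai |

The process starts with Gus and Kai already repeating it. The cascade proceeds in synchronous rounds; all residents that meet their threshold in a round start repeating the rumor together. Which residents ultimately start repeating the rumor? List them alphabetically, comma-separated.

Eli, Gus, Hana, Jo, Kai, Nia, Pia

Round 1 — Gus, Kai start repeating the rumor (initial).
Round 2 — checking thresholds:
  Hana: 1 of 5 neighbours ≥ 1, starts repeating the rumor.
  Nia: 1 of 2 neighbours ≥ 1, starts repeating the rumor.
  Pia: 2 of 4 neighbours ≥ 2, starts repeating the rumor.
Round 3 — checking thresholds:
  Eli: 2 of 2 neighbours ≥ 2, starts repeating the rumor.
  Jo: 1 of 1 neighbours ≥ 1, starts repeating the rumor.
Round 4 — no new spreads; cascade stops.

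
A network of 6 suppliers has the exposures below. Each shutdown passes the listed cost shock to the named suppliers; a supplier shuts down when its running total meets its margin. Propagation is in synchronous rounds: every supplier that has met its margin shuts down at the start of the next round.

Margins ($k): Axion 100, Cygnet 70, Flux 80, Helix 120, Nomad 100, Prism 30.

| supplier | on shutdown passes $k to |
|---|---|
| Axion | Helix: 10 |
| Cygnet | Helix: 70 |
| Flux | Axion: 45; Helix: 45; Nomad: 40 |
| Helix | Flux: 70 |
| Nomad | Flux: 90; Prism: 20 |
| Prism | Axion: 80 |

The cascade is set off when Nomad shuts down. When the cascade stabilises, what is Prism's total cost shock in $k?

Round 1 — Nomad shuts down (initial).
  Flux: +90 → 90 ≥ 80
  Prism: +20 → 20 < 30
Round 2 — Flux shuts down.
  Axion: +45 → 45 < 100
  Helix: +45 → 45 < 120
No further shutdowns.

20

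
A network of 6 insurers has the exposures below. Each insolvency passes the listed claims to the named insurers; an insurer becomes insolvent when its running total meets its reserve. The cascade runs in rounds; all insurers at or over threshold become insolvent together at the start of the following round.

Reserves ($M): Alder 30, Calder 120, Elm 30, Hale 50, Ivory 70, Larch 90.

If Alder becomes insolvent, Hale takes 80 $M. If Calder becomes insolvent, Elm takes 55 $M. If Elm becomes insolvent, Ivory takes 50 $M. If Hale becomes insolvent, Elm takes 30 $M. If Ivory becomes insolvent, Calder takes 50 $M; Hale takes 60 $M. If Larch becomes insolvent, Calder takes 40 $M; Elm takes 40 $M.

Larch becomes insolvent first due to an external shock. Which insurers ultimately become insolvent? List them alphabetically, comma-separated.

Elm, Larch

Round 1 — Larch becomes insolvent (initial).
  Calder: +40 → 40 < 120
  Elm: +40 → 40 ≥ 30
Round 2 — Elm becomes insolvent.
  Ivory: +50 → 50 < 70
No further insolvencies.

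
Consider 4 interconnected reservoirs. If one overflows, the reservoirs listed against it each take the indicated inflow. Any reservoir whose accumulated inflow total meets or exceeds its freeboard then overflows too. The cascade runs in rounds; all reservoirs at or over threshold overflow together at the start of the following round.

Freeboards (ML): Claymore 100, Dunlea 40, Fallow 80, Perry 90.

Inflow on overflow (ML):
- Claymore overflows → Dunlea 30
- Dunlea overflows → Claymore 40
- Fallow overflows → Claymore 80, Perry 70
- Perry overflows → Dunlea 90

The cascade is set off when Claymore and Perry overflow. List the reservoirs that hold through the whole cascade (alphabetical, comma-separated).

Round 1 — Claymore, Perry overflow (initial).
  Dunlea: +30+90 → 120 ≥ 40
Round 2 — Dunlea overflows.
No further overflows.

Fallow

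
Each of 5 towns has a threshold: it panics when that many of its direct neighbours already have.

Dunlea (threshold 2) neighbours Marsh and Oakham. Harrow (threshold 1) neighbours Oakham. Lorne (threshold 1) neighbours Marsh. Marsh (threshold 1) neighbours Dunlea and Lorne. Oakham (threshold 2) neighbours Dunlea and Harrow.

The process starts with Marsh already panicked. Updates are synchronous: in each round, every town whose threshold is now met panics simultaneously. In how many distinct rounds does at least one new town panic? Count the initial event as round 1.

2

Round 1 — Marsh panics (initial).
Round 2 — checking thresholds:
  Dunlea: 1 of 2 neighbours < 2, not yet.
  Lorne: 1 of 1 neighbours ≥ 1, panics.
Round 3 — no new panics; cascade stops.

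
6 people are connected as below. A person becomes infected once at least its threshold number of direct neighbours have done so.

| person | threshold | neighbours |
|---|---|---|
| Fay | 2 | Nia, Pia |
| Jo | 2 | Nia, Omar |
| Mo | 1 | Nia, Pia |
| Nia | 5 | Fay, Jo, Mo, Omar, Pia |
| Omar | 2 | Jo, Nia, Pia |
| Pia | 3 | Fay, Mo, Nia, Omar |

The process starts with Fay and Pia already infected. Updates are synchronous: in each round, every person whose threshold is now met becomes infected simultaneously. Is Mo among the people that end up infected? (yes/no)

yes

Round 1 — Fay, Pia become infected (initial).
Round 2 — checking thresholds:
  Mo: 1 of 2 neighbours ≥ 1, becomes infected.
  Nia: 2 of 5 neighbours < 5, below threshold.
  Omar: 1 of 3 neighbours < 2, below threshold.
Round 3 — no new infections; cascade stops.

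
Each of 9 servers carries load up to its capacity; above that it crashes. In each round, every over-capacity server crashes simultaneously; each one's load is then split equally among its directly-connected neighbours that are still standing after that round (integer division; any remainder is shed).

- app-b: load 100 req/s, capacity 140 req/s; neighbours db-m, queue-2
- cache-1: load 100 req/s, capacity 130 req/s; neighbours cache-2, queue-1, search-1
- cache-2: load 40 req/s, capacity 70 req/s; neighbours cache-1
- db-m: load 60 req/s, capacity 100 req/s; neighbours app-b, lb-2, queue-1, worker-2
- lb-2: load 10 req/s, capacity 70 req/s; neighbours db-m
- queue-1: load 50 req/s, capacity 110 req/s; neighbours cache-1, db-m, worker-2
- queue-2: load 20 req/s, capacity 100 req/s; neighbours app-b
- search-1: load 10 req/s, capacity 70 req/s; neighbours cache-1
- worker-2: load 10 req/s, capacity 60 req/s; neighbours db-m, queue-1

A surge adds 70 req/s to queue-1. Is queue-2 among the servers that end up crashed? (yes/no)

no

Round 1 — queue-1 at 120 > 110. queue-1 crashes.
  queue-1 sheds 120 req/s to cache-1, db-m, worker-2: 40 each.
    cache-1: 100+40 = 140 > 130
    db-m: 60+40 = 100 ≤ 100
    worker-2: 10+40 = 50 ≤ 60
Round 2 — cache-1 crashes.
  cache-1 sheds 140 req/s to cache-2, search-1: 70 each.
    cache-2: 40+70 = 110 > 70
    search-1: 10+70 = 80 > 70
Round 3 — cache-2, search-1 crash.
  cache-2 sheds 110 req/s: no online neighbours, lost.
  search-1 sheds 80 req/s: no online neighbours, lost.
No further crashes.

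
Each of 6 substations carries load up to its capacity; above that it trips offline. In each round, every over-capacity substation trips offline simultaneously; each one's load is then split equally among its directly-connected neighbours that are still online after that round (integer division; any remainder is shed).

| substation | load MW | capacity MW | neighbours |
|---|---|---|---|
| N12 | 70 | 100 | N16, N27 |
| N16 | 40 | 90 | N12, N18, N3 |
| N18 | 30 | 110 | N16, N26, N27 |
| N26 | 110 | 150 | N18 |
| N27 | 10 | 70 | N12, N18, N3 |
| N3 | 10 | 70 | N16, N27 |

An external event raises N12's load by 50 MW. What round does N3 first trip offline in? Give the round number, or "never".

never

Round 1 — N12 at 120 > 100. N12 trips offline.
  N12 sheds 120 MW to N16, N27: 60 each.
    N16: 40+60 = 100 > 90
    N27: 10+60 = 70 ≤ 70
Round 2 — N16 trips offline.
  N16 sheds 100 MW to N18, N3: 50 each.
    N18: 30+50 = 80 ≤ 110
    N3: 10+50 = 60 ≤ 70
No further trips.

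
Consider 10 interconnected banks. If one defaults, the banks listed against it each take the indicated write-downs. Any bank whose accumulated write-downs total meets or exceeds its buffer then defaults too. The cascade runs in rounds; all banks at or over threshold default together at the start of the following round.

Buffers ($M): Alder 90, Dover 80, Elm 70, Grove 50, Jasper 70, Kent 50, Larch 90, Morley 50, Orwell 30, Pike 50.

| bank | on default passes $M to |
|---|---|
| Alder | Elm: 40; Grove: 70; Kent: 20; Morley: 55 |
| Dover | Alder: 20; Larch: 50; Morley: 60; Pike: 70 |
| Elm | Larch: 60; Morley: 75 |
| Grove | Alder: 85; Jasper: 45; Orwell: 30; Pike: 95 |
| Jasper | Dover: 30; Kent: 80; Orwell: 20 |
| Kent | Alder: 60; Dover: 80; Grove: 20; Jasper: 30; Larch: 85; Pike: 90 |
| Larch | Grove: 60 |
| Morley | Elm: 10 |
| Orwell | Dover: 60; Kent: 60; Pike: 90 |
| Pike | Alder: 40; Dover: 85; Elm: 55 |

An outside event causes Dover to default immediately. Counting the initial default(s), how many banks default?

3

Round 1 — Dover defaults (initial).
  Alder: +20 → 20 < 90
  Larch: +50 → 50 < 90
  Morley: +60 → 60 ≥ 50
  Pike: +70 → 70 ≥ 50
Round 2 — Morley, Pike default.
  Alder: +40 → 60 < 90
  Elm: +10+55 → 65 < 70
No further defaults.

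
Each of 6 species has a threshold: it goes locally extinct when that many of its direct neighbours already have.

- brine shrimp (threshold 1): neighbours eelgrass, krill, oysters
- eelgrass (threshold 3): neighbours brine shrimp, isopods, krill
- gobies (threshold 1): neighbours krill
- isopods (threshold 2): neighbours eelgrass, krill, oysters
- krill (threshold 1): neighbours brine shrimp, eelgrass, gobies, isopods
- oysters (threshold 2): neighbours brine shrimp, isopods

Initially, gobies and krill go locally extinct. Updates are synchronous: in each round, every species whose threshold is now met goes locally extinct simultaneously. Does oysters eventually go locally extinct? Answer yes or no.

Round 1 — gobies, krill go locally extinct (initial).
Round 2 — checking thresholds:
  brine shrimp: 1 of 3 neighbours ≥ 1, goes locally extinct.
  eelgrass: 1 of 3 neighbours < 3, not yet.
  isopods: 1 of 3 neighbours < 2, not yet.
Round 3 — no new extinctions; cascade stops.

no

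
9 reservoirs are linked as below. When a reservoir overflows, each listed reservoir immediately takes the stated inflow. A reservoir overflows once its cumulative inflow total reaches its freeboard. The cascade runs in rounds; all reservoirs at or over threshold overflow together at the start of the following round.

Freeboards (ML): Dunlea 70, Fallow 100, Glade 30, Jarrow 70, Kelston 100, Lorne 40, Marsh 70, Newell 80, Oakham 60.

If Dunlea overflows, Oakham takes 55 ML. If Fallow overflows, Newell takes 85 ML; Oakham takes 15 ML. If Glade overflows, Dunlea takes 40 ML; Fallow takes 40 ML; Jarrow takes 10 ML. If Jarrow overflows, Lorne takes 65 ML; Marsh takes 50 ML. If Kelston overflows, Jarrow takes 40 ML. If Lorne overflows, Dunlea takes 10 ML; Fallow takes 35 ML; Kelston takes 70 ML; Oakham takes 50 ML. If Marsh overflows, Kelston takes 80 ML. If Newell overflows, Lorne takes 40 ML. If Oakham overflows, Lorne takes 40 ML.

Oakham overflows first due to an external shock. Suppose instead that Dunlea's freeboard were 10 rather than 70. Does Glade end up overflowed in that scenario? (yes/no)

no

With Dunlea's freeboard at 10:
Round 1 — Oakham overflows (initial).
  Lorne: +40 → 40 ≥ 40
Round 2 — Lorne overflows.
  Dunlea: +10 → 10 ≥ 10
  Fallow: +35 → 35 < 100
  Kelston: +70 → 70 < 100
Round 3 — Dunlea overflows.
No further overflows.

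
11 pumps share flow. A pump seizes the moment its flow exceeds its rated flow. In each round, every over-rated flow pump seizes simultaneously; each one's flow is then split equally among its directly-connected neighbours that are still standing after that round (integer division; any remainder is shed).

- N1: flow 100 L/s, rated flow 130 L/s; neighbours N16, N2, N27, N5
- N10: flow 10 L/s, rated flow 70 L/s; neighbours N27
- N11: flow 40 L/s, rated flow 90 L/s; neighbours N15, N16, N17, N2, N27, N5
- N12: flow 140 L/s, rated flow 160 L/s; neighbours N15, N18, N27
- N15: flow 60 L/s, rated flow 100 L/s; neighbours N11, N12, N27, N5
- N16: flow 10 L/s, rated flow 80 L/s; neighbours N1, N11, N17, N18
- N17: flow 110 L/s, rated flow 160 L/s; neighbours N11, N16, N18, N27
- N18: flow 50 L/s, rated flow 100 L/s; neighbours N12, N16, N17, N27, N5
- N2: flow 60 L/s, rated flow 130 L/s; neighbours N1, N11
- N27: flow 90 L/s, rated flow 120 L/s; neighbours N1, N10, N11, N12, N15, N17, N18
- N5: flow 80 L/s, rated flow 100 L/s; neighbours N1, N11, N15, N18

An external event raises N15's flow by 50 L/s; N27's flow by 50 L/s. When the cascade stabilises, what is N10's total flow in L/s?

Round 1 — N15 at 110 > 100; N27 at 140 > 120. N15, N27 seize.
  N15 sheds 110 L/s to N11, N12, N5: 36 each (2 lost).
    N11: 40+36 = 76 ≤ 90
    N12: 140+36 = 176 > 160
    N5: 80+36 = 116 > 100
  N27 sheds 140 L/s to N1, N10, N11, N12, N17, N18: 23 each (2 lost).
    N1: 100+23 = 123 ≤ 130
    N10: 10+23 = 33 ≤ 70
    N11: 76+23 = 99 > 90
    N12: 176+23 = 199 > 160
    N17: 110+23 = 133 ≤ 160
    N18: 50+23 = 73 ≤ 100
Round 2 — N11, N12, N5 seize.
  N11 sheds 99 L/s to N16, N17, N2: 33 each.
    N16: 10+33 = 43 ≤ 80
    N17: 133+33 = 166 > 160
    N2: 60+33 = 93 ≤ 130
  N12 sheds 199 L/s to N18: 199 each.
    N18: 73+199 = 272 > 100
  N5 sheds 116 L/s to N1, N18: 58 each.
    N1: 123+58 = 181 > 130
    N18: 272+58 = 330 > 100
Round 3 — N1, N17, N18 seize.
  N1 sheds 181 L/s to N16, N2: 90 each (1 lost).
    N16: 43+90 = 133 > 80
    N2: 93+90 = 183 > 130
  N17 sheds 166 L/s to N16: 166 each.
    N16: 133+166 = 299 > 80
  N18 sheds 330 L/s to N16: 330 each.
    N16: 299+330 = 629 > 80
Round 4 — N16, N2 seize.
  N16 sheds 629 L/s: no online neighbours, lost.
  N2 sheds 183 L/s: no online neighbours, lost.
No further seizures.

33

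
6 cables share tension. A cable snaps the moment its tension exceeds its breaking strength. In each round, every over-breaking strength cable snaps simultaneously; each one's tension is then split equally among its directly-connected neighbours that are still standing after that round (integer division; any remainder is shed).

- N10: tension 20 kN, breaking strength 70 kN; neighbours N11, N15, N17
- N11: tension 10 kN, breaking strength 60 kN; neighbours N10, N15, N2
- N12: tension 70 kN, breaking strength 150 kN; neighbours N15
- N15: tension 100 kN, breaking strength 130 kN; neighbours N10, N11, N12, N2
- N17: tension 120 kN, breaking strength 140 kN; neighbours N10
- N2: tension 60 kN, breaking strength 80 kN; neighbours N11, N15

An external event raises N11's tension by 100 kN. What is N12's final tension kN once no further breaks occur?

Round 1 — N11 at 110 > 60. N11 snaps.
  N11 sheds 110 kN to N10, N15, N2: 36 each (2 lost).
    N10: 20+36 = 56 ≤ 70
    N15: 100+36 = 136 > 130
    N2: 60+36 = 96 > 80
Round 2 — N15, N2 snap.
  N15 sheds 136 kN to N10, N12: 68 each.
    N10: 56+68 = 124 > 70
    N12: 70+68 = 138 ≤ 150
  N2 sheds 96 kN: no online neighbours, lost.
Round 3 — N10 snaps.
  N10 sheds 124 kN to N17: 124 each.
    N17: 120+124 = 244 > 140
Round 4 — N17 snaps.
  N17 sheds 244 kN: no online neighbours, lost.
No further breaks.

138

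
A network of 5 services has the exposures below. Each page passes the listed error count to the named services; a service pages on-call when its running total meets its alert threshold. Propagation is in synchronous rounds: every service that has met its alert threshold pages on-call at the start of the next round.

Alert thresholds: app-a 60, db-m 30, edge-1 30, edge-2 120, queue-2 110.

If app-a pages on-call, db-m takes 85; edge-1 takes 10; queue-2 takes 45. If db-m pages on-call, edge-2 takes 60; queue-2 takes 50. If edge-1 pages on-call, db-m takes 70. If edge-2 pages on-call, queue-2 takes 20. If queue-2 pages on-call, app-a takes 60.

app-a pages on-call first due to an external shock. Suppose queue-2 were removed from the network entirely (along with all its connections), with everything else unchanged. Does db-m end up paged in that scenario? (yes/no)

With queue-2 removed:
Round 1 — app-a pages on-call (initial).
  db-m: +85 → 85 ≥ 30
  edge-1: +10 → 10 < 30
Round 2 — db-m pages on-call.
  edge-2: +60 → 60 < 120
No further pages.

yes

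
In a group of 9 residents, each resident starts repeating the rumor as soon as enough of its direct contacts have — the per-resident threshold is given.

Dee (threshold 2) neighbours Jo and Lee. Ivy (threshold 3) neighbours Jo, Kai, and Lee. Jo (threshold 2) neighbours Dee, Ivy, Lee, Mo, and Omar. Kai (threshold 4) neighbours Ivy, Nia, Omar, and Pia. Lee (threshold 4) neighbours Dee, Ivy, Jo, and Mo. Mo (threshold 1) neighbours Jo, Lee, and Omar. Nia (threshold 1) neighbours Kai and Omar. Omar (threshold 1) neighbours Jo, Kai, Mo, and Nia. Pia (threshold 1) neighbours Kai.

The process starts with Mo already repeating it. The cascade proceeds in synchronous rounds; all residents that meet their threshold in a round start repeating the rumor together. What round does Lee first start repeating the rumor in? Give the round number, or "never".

Round 1 — Mo starts repeating the rumor (initial).
Round 2 — checking thresholds:
  Jo: 1 of 5 neighbours < 2, below threshold.
  Lee: 1 of 4 neighbours < 4, below threshold.
  Omar: 1 of 4 neighbours ≥ 1, starts repeating the rumor.
Round 3 — checking thresholds:
  Jo: 2 of 5 neighbours ≥ 2, starts repeating the rumor.
  Kai: 1 of 4 neighbours < 4, below threshold.
  Lee: 1 of 4 neighbours < 4, below threshold.
  Nia: 1 of 2 neighbours ≥ 1, starts repeating the rumor.
Round 4 — no new spreads; cascade stops.

never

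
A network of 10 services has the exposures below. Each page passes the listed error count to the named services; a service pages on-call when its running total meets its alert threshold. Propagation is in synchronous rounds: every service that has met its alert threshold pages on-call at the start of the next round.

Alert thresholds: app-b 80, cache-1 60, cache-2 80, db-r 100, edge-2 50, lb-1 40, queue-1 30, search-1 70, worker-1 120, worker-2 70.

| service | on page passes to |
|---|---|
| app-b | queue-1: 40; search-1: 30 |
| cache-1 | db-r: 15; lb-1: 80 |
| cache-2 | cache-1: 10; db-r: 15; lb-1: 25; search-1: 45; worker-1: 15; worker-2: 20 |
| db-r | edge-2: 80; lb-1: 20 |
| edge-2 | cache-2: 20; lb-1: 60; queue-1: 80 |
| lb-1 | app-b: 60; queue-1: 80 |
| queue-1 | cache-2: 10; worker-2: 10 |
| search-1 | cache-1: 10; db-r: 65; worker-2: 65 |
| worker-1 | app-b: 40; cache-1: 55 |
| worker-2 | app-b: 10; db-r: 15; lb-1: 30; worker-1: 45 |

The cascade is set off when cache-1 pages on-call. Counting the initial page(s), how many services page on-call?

Round 1 — cache-1 pages on-call (initial).
  db-r: +15 → 15 < 100
  lb-1: +80 → 80 ≥ 40
Round 2 — lb-1 pages on-call.
  app-b: +60 → 60 < 80
  queue-1: +80 → 80 ≥ 30
Round 3 — queue-1 pages on-call.
  cache-2: +10 → 10 < 80
  worker-2: +10 → 10 < 70
No further pages.

3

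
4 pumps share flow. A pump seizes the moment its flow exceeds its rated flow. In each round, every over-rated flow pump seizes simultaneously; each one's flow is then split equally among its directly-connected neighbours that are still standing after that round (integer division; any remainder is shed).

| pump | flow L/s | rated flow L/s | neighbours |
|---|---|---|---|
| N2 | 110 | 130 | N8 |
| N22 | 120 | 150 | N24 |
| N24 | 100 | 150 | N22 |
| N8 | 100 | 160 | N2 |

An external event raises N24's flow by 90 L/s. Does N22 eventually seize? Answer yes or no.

yes

Round 1 — N24 at 190 > 150. N24 seizes.
  N24 sheds 190 L/s to N22: 190 each.
    N22: 120+190 = 310 > 150
Round 2 — N22 seizes.
  N22 sheds 310 L/s: no online neighbours, lost.
No further seizures.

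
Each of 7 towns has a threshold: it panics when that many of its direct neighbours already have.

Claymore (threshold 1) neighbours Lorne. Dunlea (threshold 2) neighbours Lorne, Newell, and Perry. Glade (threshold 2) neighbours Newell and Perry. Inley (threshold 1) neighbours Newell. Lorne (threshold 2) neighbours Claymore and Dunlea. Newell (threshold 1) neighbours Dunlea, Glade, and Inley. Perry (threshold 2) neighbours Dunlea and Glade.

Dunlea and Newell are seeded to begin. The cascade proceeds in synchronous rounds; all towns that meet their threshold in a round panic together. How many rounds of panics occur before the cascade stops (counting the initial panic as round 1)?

Round 1 — Dunlea, Newell panic (initial).
Round 2 — checking thresholds:
  Glade: 1 of 2 neighbours < 2, holds.
  Inley: 1 of 1 neighbours ≥ 1, panics.
  Lorne: 1 of 2 neighbours < 2, holds.
  Perry: 1 of 2 neighbours < 2, holds.
Round 3 — no new panics; cascade stops.

2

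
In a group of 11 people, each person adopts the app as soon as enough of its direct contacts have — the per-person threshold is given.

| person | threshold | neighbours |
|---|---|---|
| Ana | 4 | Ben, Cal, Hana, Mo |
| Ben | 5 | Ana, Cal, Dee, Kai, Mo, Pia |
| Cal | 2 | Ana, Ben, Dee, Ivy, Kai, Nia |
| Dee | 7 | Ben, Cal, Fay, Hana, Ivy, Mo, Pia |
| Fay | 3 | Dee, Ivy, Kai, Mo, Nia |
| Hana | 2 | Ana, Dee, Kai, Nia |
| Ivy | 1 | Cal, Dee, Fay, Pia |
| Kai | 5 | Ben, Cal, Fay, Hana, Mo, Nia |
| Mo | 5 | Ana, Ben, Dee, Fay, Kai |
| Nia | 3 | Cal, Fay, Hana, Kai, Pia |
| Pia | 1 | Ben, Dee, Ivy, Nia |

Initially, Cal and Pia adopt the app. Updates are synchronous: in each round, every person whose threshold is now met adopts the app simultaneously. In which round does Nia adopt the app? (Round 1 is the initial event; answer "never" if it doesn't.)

Round 1 — Cal, Pia adopt the app (initial).
Round 2 — checking thresholds:
  Ana: 1 of 4 neighbours < 4, below threshold.
  Ben: 2 of 6 neighbours < 5, below threshold.
  Dee: 2 of 7 neighbours < 7, below threshold.
  Ivy: 2 of 4 neighbours ≥ 1, adopts the app.
  Kai: 1 of 6 neighbours < 5, below threshold.
  Nia: 2 of 5 neighbours < 3, below threshold.
Round 3 — no new adoptions; cascade stops.

never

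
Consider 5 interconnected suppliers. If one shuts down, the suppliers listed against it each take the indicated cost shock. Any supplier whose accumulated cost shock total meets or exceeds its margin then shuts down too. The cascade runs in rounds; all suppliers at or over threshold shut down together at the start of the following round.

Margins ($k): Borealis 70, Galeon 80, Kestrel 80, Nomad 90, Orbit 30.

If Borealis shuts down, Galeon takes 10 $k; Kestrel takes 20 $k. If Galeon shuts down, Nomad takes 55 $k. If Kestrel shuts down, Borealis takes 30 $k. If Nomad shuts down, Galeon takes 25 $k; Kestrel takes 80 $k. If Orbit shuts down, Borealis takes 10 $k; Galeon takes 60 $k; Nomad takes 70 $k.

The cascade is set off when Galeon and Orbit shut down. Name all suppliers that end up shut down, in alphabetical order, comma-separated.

Galeon, Kestrel, Nomad, Orbit

Round 1 — Galeon, Orbit shut down (initial).
  Borealis: +10 → 10 < 70
  Nomad: +55+70 → 125 ≥ 90
Round 2 — Nomad shuts down.
  Kestrel: +80 → 80 ≥ 80
Round 3 — Kestrel shuts down.
  Borealis: +30 → 40 < 70
No further shutdowns.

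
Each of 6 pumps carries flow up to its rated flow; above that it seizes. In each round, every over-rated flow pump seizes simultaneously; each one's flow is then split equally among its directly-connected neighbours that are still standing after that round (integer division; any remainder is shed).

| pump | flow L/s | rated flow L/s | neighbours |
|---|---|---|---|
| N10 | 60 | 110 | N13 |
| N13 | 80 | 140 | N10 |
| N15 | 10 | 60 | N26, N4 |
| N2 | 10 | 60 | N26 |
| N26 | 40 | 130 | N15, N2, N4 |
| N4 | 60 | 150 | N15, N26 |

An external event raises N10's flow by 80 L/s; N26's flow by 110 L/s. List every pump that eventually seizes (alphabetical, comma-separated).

Round 1 — N10 at 140 > 110; N26 at 150 > 130. N10, N26 seize.
  N10 sheds 140 L/s to N13: 140 each.
    N13: 80+140 = 220 > 140
  N26 sheds 150 L/s to N15, N2, N4: 50 each.
    N15: 10+50 = 60 ≤ 60
    N2: 10+50 = 60 ≤ 60
    N4: 60+50 = 110 ≤ 150
Round 2 — N13 seizes.
  N13 sheds 220 L/s: no online neighbours, lost.
No further seizures.

N10, N13, N26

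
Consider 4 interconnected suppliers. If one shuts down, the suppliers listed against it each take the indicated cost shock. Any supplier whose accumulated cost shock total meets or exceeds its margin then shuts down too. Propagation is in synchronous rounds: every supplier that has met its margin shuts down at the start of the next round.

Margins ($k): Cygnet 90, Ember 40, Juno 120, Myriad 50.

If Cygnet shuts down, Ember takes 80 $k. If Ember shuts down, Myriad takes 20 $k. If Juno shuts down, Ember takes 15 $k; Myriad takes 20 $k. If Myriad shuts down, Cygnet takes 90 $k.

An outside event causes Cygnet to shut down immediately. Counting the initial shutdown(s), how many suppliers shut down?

Round 1 — Cygnet shuts down (initial).
  Ember: +80 → 80 ≥ 40
Round 2 — Ember shuts down.
  Myriad: +20 → 20 < 50
No further shutdowns.

2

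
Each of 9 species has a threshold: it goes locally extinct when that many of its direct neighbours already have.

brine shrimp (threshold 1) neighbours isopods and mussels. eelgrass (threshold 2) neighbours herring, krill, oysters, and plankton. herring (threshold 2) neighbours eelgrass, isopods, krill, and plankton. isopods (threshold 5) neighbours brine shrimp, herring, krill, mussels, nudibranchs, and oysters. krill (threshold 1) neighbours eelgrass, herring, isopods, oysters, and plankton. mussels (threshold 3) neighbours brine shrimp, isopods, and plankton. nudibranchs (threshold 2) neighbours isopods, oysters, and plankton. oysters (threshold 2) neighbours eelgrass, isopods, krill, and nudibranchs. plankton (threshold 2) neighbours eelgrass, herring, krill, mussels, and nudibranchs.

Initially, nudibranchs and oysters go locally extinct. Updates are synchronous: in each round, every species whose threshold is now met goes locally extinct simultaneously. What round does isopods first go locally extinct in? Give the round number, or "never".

never

Round 1 — nudibranchs, oysters go locally extinct (initial).
Round 2 — checking thresholds:
  eelgrass: 1 of 4 neighbours < 2, below threshold.
  isopods: 2 of 6 neighbours < 5, below threshold.
  krill: 1 of 5 neighbours ≥ 1, goes locally extinct.
  plankton: 1 of 5 neighbours < 2, below threshold.
Round 3 — checking thresholds:
  eelgrass: 2 of 4 neighbours ≥ 2, goes locally extinct.
  herring: 1 of 4 neighbours < 2, below threshold.
  isopods: 3 of 6 neighbours < 5, below threshold.
  plankton: 2 of 5 neighbours ≥ 2, goes locally extinct.
Round 4 — checking thresholds:
  herring: 3 of 4 neighbours ≥ 2, goes locally extinct.
  isopods: 3 of 6 neighbours < 5, below threshold.
  mussels: 1 of 3 neighbours < 3, below threshold.
Round 5 — no new extinctions; cascade stops.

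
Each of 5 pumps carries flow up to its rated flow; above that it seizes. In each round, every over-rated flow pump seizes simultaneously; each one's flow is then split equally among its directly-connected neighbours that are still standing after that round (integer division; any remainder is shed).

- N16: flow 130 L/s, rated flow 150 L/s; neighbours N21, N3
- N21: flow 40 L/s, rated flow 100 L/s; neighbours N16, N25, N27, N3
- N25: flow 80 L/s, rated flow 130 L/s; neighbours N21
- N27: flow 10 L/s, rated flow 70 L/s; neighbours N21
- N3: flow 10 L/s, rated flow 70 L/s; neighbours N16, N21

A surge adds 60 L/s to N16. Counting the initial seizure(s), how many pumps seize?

5

Round 1 — N16 at 190 > 150. N16 seizes.
  N16 sheds 190 L/s to N21, N3: 95 each.
    N21: 40+95 = 135 > 100
    N3: 10+95 = 105 > 70
Round 2 — N21, N3 seize.
  N21 sheds 135 L/s to N25, N27: 67 each (1 lost).
    N25: 80+67 = 147 > 130
    N27: 10+67 = 77 > 70
  N3 sheds 105 L/s: no online neighbours, lost.
Round 3 — N25, N27 seize.
  N25 sheds 147 L/s: no online neighbours, lost.
  N27 sheds 77 L/s: no online neighbours, lost.
No further seizures.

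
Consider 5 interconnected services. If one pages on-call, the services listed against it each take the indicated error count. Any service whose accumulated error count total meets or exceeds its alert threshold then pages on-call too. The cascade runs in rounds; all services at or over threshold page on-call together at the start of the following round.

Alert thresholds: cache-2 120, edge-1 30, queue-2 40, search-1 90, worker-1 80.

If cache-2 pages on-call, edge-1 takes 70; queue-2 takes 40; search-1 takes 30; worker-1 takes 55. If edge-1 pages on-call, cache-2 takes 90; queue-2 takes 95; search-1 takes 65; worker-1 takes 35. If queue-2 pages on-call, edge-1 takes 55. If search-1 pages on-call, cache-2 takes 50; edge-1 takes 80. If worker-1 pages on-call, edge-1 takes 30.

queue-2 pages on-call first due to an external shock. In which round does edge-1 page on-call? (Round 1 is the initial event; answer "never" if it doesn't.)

Round 1 — queue-2 pages on-call (initial).
  edge-1: +55 → 55 ≥ 30
Round 2 — edge-1 pages on-call.
  cache-2: +90 → 90 < 120
  search-1: +65 → 65 < 90
  worker-1: +35 → 35 < 80
No further pages.

2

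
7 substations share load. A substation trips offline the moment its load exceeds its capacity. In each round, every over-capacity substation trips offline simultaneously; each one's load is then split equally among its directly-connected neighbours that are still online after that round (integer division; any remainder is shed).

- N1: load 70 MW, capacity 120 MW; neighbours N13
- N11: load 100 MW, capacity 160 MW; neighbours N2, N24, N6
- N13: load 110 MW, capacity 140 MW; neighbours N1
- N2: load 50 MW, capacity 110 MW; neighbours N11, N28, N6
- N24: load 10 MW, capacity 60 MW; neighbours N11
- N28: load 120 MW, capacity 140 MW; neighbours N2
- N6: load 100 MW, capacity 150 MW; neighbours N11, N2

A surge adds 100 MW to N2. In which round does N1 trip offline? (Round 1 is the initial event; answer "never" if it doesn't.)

never

Round 1 — N2 at 150 > 110. N2 trips offline.
  N2 sheds 150 MW to N11, N28, N6: 50 each.
    N11: 100+50 = 150 ≤ 160
    N28: 120+50 = 170 > 140
    N6: 100+50 = 150 ≤ 150
Round 2 — N28 trips offline.
  N28 sheds 170 MW: no online neighbours, lost.
No further trips.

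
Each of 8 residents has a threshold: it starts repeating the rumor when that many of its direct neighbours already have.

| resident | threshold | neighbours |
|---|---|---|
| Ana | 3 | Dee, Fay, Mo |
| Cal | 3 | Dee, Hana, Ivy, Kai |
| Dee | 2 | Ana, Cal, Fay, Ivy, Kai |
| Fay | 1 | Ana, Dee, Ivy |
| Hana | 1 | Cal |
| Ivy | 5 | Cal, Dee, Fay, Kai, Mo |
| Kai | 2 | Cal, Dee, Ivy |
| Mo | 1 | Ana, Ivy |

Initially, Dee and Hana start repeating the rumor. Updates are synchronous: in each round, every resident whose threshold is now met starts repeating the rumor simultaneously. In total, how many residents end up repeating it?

3

Round 1 — Dee, Hana start repeating the rumor (initial).
Round 2 — checking thresholds:
  Ana: 1 of 3 neighbours < 3, below threshold.
  Cal: 2 of 4 neighbours < 3, below threshold.
  Fay: 1 of 3 neighbours ≥ 1, starts repeating the rumor.
  Ivy: 1 of 5 neighbours < 5, below threshold.
  Kai: 1 of 3 neighbours < 2, below threshold.
Round 3 — no new spreads; cascade stops.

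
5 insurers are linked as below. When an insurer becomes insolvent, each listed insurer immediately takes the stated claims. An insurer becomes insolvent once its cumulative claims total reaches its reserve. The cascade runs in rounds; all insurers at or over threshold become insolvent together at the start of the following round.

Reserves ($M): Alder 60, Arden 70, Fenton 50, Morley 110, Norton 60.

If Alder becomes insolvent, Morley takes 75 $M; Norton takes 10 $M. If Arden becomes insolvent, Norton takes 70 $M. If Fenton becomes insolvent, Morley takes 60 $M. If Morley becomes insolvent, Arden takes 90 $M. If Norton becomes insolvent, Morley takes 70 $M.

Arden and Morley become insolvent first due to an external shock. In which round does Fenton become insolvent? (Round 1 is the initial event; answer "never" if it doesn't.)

never

Round 1 — Arden, Morley become insolvent (initial).
  Norton: +70 → 70 ≥ 60
Round 2 — Norton becomes insolvent.
No further insolvencies.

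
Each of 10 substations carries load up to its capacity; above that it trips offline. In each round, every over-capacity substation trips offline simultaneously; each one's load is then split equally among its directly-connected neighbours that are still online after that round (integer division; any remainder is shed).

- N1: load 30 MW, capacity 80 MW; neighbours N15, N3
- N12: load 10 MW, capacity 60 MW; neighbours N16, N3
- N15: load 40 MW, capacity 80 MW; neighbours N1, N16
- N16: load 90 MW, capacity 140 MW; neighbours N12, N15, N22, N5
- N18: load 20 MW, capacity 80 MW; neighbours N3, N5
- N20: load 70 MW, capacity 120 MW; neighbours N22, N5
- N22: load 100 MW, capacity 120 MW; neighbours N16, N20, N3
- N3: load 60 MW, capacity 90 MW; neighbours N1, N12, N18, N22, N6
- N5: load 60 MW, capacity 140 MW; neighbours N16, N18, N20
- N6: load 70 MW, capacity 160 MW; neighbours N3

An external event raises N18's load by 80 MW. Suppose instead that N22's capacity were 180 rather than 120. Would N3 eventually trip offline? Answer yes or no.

yes

With N22's capacity at 180:
Round 1 — N18 at 100 > 80. N18 trips offline.
  N18 sheds 100 MW to N3, N5: 50 each.
    N3: 60+50 = 110 > 90
    N5: 60+50 = 110 ≤ 140
Round 2 — N3 trips offline.
  N3 sheds 110 MW to N1, N12, N22, N6: 27 each (2 lost).
    N1: 30+27 = 57 ≤ 80
    N12: 10+27 = 37 ≤ 60
    N22: 100+27 = 127 ≤ 180
    N6: 70+27 = 97 ≤ 160
No further trips.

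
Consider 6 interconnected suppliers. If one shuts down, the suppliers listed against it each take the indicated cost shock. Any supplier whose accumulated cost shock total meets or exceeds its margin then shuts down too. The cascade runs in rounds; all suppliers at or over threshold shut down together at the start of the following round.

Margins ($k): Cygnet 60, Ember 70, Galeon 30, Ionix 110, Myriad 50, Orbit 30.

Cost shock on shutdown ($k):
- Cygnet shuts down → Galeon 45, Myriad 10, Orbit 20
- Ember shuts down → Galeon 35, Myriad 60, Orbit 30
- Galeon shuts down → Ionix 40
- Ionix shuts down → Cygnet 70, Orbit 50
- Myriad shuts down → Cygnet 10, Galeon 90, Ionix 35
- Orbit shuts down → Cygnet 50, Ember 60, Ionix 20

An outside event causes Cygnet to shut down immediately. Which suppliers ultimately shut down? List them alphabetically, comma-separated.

Cygnet, Galeon

Round 1 — Cygnet shuts down (initial).
  Galeon: +45 → 45 ≥ 30
  Myriad: +10 → 10 < 50
  Orbit: +20 → 20 < 30
Round 2 — Galeon shuts down.
  Ionix: +40 → 40 < 110
No further shutdowns.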